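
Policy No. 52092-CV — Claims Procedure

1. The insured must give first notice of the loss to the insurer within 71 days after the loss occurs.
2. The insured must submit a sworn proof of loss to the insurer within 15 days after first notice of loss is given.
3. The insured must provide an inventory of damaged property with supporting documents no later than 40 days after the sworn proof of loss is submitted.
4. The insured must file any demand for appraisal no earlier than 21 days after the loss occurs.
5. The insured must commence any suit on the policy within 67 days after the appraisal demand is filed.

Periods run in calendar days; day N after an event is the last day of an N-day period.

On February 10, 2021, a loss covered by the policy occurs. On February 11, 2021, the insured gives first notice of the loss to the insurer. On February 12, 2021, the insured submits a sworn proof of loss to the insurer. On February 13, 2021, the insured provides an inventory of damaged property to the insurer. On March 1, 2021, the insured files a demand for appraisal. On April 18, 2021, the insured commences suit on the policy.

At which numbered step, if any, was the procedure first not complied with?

Step 4

(1) due by February 10, 2021 + 71 days = April 22, 2021; done February 11, 2021 — timely.
(2) due by February 11, 2021 + 15 days = February 26, 2021; completed February 12, 2021, before the deadline.
(3) due by February 12, 2021 + 40 days = March 24, 2021; February 13, 2021 is within that limit.
(4) permitted from February 10, 2021 + 21 days = March 3, 2021 onward; done March 1, 2021 — 2 days too early.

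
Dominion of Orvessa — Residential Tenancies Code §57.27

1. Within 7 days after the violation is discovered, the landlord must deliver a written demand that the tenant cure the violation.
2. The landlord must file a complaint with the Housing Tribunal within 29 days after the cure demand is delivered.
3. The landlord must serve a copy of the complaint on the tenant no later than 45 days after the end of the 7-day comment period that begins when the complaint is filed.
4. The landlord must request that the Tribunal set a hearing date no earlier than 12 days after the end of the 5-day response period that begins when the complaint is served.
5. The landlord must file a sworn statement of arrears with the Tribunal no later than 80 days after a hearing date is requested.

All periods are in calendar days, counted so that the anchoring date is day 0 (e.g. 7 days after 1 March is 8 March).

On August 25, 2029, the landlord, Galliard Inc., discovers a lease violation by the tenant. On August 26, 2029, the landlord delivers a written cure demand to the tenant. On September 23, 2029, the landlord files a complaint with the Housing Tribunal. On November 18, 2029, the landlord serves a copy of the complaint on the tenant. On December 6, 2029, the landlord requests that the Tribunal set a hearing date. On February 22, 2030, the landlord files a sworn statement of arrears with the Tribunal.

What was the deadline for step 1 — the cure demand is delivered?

Step 1 runs from August 25, 2029, when the violation is discovered. 7 days after August 25, 2029 is September 1, 2029.

September 1, 2029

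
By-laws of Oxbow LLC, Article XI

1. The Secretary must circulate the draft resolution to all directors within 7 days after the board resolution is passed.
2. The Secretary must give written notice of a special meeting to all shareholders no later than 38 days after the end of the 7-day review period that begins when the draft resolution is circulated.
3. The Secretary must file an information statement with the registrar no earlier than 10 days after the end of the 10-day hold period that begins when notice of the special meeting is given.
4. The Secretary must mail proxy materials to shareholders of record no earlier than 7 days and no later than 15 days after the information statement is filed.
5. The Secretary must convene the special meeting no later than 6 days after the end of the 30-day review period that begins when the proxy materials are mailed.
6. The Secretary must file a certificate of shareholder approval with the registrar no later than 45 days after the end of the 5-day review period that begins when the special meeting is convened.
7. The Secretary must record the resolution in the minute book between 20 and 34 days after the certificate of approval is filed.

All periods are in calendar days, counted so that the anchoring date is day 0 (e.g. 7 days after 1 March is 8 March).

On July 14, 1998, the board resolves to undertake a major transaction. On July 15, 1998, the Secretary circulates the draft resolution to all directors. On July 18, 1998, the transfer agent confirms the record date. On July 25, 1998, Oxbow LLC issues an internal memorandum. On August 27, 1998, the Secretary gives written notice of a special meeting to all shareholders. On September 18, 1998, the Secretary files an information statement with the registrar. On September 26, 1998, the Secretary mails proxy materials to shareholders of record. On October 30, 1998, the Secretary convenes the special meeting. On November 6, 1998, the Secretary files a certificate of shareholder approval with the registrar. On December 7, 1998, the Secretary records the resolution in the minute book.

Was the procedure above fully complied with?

Yes

Step 1 — counting 7 days from July 14, 1998 (when the board resolution is passed) gives a deadline of July 21, 1998; completed July 15, 1998, before the deadline.
Step 2 — counting 38 days from July 22, 1998 (end of the 7-day review period, which began when the draft resolution is circulated on July 15, 1998) gives a deadline of August 29, 1998; completed August 27, 1998, before the deadline.
Step 3 — must wait 10 days from September 6, 1998 (end of the 10-day hold period, which began when notice of the special meeting is given on August 27, 1998), so not before September 16, 1998; done September 18, 1998 — permitted.
Step 4 — 7 and 15 days from September 18, 1998 (when the information statement is filed) are September 25, 1998 and October 3, 1998 respectively; done September 26, 1998 — within the window.
Step 5 — counting 6 days from October 26, 1998 (end of the 30-day review period, which began when the proxy materials are mailed on September 26, 1998) gives a deadline of November 1, 1998; October 30, 1998 is within that limit.
Step 6 — counting 45 days from November 4, 1998 (end of the 5-day review period, which began when the special meeting is convened on October 30, 1998) gives a deadline of December 19, 1998; done November 6, 1998 — timely.
Step 7 — 20 and 34 days from November 6, 1998 (when the certificate of approval is filed) are November 26, 1998 and December 10, 1998 respectively; done December 7, 1998, which is between those dates.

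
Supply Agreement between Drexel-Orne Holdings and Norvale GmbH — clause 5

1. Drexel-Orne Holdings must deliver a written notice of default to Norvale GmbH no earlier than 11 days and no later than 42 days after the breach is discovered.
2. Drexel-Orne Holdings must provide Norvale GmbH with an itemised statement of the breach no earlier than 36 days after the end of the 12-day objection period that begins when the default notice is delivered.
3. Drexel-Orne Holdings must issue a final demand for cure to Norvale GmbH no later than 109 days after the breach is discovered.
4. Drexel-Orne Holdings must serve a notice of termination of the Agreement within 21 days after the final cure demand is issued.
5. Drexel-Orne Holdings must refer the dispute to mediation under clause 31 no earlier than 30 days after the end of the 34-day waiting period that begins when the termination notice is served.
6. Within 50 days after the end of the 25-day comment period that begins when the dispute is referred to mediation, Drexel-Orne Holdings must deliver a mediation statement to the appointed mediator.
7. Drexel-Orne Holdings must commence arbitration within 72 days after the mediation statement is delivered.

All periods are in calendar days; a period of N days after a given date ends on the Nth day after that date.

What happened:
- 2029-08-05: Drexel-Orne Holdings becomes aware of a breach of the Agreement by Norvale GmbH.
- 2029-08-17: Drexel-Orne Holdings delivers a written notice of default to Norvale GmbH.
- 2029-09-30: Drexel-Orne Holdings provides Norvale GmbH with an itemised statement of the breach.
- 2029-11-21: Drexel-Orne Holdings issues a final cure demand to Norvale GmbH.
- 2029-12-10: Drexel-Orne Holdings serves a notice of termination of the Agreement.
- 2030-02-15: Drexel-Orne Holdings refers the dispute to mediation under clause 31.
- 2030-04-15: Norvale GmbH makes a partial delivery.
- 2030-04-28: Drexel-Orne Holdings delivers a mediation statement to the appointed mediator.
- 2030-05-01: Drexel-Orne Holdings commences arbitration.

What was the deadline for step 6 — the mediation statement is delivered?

2030-05-01

The dispute is referred to mediation on 2030-02-15; the 25-day comment period therefore ends 2030-03-12, and step 6 runs from that date. 50 days after 2030-03-12 is 2030-05-01.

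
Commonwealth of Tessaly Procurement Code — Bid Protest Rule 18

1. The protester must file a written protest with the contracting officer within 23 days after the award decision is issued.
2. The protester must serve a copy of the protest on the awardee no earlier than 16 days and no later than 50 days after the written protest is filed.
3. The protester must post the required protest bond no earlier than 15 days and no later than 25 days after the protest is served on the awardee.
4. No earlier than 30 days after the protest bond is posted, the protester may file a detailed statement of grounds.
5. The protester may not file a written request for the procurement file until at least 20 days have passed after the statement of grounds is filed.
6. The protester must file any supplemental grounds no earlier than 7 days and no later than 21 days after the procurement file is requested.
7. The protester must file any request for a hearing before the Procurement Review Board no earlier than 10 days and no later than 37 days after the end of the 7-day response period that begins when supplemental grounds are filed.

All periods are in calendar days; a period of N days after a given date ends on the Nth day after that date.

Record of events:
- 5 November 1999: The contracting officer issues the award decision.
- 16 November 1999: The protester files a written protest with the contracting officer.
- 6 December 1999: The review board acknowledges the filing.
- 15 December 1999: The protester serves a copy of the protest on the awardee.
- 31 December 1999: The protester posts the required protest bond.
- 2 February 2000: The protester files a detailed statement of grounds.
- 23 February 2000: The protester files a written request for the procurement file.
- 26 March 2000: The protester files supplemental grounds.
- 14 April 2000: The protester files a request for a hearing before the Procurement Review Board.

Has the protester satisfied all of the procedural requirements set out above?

(1) due by 5 November 1999 + 23 days = 28 November 1999; 16 November 1999 is within that limit.
(2) the permitted window runs from 16 November 1999 + 16 = 2 December 1999 to 16 November 1999 + 50 = 5 January 2000; 15 December 1999 falls inside that range.
(3) the permitted window runs from 15 December 1999 + 15 = 30 December 1999 to 15 December 1999 + 25 = 9 January 2000; done 31 December 1999 — within the window.
(4) permitted from 31 December 1999 + 30 days = 30 January 2000 onward; done 2 February 2000 — permitted.
(5) permitted from 2 February 2000 + 20 days = 22 February 2000 onward; done 23 February 2000 — permitted.
(6) the permitted window runs from 23 February 2000 + 7 = 1 March 2000 to 23 February 2000 + 21 = 15 March 2000; done 26 March 2000 — 11 days after the window closed.

No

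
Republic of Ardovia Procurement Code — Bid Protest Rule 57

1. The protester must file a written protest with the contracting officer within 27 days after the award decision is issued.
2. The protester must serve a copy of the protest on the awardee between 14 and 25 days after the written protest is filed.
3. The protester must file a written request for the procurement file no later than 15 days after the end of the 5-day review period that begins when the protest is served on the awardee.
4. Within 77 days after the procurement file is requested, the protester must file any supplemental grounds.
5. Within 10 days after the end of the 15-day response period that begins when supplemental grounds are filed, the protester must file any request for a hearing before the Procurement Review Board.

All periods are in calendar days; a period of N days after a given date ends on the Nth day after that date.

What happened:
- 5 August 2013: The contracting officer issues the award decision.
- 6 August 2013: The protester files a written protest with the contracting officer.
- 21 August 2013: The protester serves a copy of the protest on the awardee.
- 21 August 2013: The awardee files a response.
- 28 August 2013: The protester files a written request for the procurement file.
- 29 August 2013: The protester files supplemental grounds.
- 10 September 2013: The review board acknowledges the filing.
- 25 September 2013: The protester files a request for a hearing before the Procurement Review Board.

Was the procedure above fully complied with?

Step 1 — counting 27 days from 5 August 2013 (when the award decision is issued) gives a deadline of 1 September 2013; done 6 August 2013 — timely.
Step 2 — 14 and 25 days from 6 August 2013 (when the written protest is filed) are 20 August 2013 and 31 August 2013 respectively; 21 August 2013 falls inside that range.
Step 3 — counting 15 days from 26 August 2013 (end of the 5-day review period, which began when the protest is served on the awardee on 21 August 2013) gives a deadline of 10 September 2013; done 28 August 2013 — timely.
Step 4 — counting 77 days from 28 August 2013 (when the procurement file is requested) gives a deadline of 13 November 2013; done 29 August 2013 — timely.
Step 5 — counting 10 days from 13 September 2013 (end of the 15-day response period, which began when supplemental grounds are filed on 29 August 2013) gives a deadline of 23 September 2013; done 25 September 2013 — 2 days late.

No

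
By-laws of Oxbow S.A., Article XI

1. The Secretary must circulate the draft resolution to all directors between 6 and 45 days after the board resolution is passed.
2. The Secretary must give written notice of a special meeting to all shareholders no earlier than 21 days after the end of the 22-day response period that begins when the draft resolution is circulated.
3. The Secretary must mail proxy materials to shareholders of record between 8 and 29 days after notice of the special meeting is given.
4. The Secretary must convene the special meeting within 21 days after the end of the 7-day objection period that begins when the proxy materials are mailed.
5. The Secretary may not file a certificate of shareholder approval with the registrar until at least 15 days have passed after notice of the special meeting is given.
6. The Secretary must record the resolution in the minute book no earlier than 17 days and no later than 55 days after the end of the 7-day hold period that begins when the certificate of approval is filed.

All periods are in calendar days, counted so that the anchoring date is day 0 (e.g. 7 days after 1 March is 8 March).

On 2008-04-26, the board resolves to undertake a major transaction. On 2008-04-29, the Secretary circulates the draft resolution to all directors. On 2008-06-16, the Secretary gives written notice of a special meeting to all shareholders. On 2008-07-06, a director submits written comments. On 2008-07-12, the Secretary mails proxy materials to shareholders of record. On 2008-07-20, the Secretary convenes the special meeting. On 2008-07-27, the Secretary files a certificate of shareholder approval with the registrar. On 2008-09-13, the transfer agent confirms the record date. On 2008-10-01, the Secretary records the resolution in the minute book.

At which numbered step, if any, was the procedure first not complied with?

Step 1

Step 1 — 6 and 45 days from 2008-04-26 (when the board resolution is passed) are 2008-05-02 and 2008-06-10 respectively; done 2008-04-29 — 3 days before the window opened.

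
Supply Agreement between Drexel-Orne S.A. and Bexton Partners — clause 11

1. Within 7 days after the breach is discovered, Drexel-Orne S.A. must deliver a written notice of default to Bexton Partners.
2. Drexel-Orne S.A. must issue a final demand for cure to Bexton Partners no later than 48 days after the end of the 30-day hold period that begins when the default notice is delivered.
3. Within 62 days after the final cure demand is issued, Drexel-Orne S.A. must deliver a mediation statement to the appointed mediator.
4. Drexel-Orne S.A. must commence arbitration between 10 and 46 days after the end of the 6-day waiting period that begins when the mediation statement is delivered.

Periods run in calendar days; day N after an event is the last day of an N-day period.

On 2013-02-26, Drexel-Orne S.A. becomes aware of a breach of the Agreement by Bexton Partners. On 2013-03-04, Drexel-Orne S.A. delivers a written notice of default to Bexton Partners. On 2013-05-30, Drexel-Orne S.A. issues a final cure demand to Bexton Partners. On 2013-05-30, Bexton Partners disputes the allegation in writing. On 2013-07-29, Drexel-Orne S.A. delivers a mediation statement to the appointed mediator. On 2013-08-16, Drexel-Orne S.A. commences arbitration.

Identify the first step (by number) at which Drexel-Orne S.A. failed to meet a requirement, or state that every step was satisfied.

Step 2

Step 1: 7 days after 2013-02-26 (when the breach is discovered) is 2013-03-05; done 2013-03-04 — timely.
Step 2: 48 days after 2013-04-03 (end of the 30-day hold period, which began when the default notice is delivered on 2013-03-04) is 2013-05-21; not done until 2013-05-30, 9 days after the deadline.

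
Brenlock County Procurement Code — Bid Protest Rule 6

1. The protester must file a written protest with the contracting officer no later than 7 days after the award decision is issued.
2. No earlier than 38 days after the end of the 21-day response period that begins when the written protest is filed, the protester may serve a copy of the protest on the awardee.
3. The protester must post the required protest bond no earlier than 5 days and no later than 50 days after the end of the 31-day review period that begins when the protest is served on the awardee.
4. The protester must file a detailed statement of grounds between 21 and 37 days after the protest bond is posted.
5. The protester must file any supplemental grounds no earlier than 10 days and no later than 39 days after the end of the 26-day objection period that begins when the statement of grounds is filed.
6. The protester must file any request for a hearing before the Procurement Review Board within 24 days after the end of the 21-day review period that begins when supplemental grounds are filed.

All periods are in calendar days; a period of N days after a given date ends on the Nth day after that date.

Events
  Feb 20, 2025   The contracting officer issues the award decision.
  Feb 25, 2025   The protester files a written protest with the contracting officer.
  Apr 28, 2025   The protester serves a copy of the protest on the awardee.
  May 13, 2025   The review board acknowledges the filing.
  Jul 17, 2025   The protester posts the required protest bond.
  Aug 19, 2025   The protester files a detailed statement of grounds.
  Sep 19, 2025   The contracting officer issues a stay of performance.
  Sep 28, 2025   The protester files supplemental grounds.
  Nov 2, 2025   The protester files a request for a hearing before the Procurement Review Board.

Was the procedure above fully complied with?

Step 1 — counting 7 days from Feb 20, 2025 (when the award decision is issued) gives a deadline of Feb 27, 2025; Feb 25, 2025 is within that limit.
Step 2 — must wait 38 days from Mar 18, 2025 (end of the 21-day response period, which began when the written protest is filed on Feb 25, 2025), so not before Apr 25, 2025; Apr 28, 2025 is on or after that date.
Step 3 — 5 and 50 days from May 29, 2025 (end of the 31-day review period, which began when the protest is served on the awardee on Apr 28, 2025) are Jun 3, 2025 and Jul 18, 2025 respectively; done Jul 17, 2025 — within the window.
Step 4 — 21 and 37 days from Jul 17, 2025 (when the protest bond is posted) are Aug 7, 2025 and Aug 23, 2025 respectively; done Aug 19, 2025 — within the window.
Step 5 — 10 and 39 days from Sep 14, 2025 (end of the 26-day objection period, which began when the statement of grounds is filed on Aug 19, 2025) are Sep 24, 2025 and Oct 23, 2025 respectively; done Sep 28, 2025 — within the window.
Step 6 — counting 24 days from Oct 19, 2025 (end of the 21-day review period, which began when supplemental grounds are filed on Sep 28, 2025) gives a deadline of Nov 12, 2025; done Nov 2, 2025 — timely.

Yes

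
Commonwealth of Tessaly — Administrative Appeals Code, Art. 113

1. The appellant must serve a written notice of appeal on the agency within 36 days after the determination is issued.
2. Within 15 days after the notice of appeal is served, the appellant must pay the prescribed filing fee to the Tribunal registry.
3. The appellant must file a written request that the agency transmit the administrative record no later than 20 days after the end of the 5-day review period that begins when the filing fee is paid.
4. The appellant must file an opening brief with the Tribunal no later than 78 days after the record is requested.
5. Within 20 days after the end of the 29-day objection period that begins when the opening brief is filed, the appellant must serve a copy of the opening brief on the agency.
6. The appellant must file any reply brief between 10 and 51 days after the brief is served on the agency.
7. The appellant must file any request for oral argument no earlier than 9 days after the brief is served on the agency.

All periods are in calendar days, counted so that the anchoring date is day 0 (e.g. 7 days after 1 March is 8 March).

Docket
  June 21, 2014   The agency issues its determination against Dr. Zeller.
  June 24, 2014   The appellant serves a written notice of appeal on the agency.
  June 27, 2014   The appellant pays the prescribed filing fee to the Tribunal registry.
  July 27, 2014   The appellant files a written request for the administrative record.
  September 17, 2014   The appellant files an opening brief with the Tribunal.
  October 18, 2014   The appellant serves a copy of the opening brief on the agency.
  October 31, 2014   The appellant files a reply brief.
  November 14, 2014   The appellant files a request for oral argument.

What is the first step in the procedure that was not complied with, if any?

Step 1: 36 days after June 21, 2014 (when the determination is issued) is July 27, 2014; done June 24, 2014 — timely.
Step 2: 15 days after June 24, 2014 (when the notice of appeal is served) is July 9, 2014; completed June 27, 2014, before the deadline.
Step 3: 20 days after July 2, 2014 (end of the 5-day review period, which began when the filing fee is paid on June 27, 2014) is July 22, 2014; not done until July 27, 2014, 5 days after the deadline.
No need to go further; step 3 was not satisfied.

Step 3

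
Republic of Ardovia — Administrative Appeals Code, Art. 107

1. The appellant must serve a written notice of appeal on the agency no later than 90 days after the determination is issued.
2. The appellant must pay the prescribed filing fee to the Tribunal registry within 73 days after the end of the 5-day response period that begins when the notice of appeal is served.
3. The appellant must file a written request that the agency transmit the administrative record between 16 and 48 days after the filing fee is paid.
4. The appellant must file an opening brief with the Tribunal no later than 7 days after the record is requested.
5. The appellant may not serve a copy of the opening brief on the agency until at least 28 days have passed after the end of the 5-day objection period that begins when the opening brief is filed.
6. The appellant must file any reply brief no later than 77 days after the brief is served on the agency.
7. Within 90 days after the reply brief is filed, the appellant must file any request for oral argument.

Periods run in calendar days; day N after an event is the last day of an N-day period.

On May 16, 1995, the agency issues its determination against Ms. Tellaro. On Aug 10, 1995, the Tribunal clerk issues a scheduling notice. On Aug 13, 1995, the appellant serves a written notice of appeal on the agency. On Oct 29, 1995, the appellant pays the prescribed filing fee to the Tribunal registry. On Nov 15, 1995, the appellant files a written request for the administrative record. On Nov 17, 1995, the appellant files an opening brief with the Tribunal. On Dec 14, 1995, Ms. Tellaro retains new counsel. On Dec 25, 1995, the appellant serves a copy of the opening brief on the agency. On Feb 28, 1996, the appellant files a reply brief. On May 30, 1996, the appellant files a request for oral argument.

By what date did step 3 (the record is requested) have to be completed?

Dec 16, 1995

Step 3 runs from Oct 29, 1995, when the filing fee is paid. The window is 16–48 days after Oct 29, 1995; it closes on Dec 16, 1995.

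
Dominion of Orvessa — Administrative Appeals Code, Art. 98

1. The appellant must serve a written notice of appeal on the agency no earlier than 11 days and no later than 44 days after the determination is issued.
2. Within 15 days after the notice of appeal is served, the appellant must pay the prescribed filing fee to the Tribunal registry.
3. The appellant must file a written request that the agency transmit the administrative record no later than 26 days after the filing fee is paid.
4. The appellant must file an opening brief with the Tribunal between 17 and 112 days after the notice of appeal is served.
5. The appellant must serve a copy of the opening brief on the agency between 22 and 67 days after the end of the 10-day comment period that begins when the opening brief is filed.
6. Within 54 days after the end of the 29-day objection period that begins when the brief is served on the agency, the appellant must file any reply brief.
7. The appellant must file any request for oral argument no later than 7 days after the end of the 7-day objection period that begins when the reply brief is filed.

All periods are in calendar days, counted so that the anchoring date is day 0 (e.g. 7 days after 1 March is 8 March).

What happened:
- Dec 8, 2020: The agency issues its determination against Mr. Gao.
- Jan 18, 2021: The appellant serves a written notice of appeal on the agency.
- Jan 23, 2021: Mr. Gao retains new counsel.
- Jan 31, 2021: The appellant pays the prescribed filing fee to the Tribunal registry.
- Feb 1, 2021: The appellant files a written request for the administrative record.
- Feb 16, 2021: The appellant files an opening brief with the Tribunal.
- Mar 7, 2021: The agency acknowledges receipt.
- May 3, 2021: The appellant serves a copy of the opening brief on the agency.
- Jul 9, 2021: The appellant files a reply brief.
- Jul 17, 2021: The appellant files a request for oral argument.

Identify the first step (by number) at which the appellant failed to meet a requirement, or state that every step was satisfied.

Step 1: the window is 11–44 days after Dec 8, 2020 (when the determination is issued), so Dec 19, 2020 through Jan 21, 2021; Jan 18, 2021 falls inside that range.
Step 2: 15 days after Jan 18, 2021 (when the notice of appeal is served) is Feb 2, 2021; done Jan 31, 2021 — timely.
Step 3: 26 days after Jan 31, 2021 (when the filing fee is paid) is Feb 26, 2021; done Feb 1, 2021 — timely.
Step 4: the window is 17–112 days after Jan 18, 2021 (when the notice of appeal is served), so Feb 4, 2021 through May 10, 2021; done Feb 16, 2021 — within the window.
Step 5: the window is 22–67 days after Feb 26, 2021 (end of the 10-day comment period, which began when the opening brief is filed on Feb 16, 2021), so Mar 20, 2021 through May 4, 2021; done May 3, 2021, which is between those dates.
Step 6: 54 days after Jun 1, 2021 (end of the 29-day objection period, which began when the brief is served on the agency on May 3, 2021) is Jul 25, 2021; completed Jul 9, 2021, before the deadline.
Step 7: 7 days after Jul 16, 2021 (end of the 7-day objection period, which began when the reply brief is filed on Jul 9, 2021) is Jul 23, 2021; done Jul 17, 2021 — timely.

None — every step was satisfied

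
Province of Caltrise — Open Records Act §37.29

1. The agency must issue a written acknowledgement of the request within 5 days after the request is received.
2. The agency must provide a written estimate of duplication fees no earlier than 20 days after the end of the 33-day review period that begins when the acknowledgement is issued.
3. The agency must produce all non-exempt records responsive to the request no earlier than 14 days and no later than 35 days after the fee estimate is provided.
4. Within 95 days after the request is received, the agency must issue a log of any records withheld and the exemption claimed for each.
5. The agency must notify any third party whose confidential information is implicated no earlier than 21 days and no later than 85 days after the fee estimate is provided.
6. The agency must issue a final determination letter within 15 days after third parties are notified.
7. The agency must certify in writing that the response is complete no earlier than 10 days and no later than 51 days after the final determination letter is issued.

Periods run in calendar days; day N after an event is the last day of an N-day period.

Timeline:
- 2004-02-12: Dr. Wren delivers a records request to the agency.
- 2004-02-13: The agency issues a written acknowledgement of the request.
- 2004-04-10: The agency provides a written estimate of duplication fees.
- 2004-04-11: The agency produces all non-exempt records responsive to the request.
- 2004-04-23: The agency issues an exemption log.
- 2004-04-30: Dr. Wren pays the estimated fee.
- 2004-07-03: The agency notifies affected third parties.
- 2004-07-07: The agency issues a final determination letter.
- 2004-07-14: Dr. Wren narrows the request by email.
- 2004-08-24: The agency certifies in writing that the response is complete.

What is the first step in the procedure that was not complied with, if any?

(1) due by 2004-02-12 + 5 days = 2004-02-17; 2004-02-13 is within that limit.
(2) permitted from 2004-03-17 + 20 days = 2004-04-06 onward; 2004-04-10 is on or after that date.
(3) the permitted window runs from 2004-04-10 + 14 = 2004-04-24 to 2004-04-10 + 35 = 2004-05-15; done 2004-04-11 — 13 days before the window opened.
Later steps need not be reached.

Step 3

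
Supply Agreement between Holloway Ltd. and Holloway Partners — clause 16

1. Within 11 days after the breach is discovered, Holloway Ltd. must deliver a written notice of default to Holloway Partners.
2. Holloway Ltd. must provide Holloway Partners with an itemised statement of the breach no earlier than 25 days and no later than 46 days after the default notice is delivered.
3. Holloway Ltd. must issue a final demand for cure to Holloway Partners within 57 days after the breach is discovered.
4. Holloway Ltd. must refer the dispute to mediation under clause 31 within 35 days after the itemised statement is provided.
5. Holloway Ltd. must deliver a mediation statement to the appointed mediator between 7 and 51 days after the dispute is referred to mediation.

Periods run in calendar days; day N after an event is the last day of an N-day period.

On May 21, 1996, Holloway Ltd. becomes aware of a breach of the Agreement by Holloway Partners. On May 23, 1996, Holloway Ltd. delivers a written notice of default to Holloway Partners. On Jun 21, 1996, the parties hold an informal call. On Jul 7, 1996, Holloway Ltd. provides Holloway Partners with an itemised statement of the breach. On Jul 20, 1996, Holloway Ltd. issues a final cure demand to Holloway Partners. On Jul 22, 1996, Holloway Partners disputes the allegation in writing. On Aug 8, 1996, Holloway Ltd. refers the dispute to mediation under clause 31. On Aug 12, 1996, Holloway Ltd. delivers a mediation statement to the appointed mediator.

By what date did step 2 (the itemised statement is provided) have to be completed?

Jul 8, 1996

Step 2 runs from May 23, 1996, when the default notice is delivered. The window is 25–46 days after May 23, 1996; it closes on Jul 8, 1996.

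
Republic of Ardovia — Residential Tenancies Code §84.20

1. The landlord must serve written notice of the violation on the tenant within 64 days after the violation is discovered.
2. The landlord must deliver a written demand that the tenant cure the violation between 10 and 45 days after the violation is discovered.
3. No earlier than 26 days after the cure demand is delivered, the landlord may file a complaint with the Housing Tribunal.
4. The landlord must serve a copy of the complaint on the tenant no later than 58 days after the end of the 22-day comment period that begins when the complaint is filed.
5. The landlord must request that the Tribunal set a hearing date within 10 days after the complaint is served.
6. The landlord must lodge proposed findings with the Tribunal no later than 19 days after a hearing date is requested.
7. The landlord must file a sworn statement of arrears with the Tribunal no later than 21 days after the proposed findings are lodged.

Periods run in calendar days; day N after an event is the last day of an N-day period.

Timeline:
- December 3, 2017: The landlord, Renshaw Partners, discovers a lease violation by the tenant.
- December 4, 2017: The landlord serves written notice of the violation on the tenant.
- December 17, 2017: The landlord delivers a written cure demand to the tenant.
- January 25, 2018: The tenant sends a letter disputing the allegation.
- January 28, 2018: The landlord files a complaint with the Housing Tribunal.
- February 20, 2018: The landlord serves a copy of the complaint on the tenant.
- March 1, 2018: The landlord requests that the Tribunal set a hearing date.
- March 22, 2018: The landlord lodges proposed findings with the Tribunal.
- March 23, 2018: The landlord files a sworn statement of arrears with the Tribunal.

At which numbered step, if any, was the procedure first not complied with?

Step 6

Step 1: 64 days after December 3, 2017 (when the violation is discovered) is February 5, 2018; completed December 4, 2017, before the deadline.
Step 2: the window is 10–45 days after December 3, 2017 (when the violation is discovered), so December 13, 2017 through January 17, 2018; done December 17, 2017, which is between those dates.
Step 3: the earliest permitted date is 26 days after December 17, 2017 (when the cure demand is delivered), i.e. January 12, 2018; done January 28, 2018 — permitted.
Step 4: 58 days after February 19, 2018 (end of the 22-day comment period, which began when the complaint is filed on January 28, 2018) is April 18, 2018; done February 20, 2018 — timely.
Step 5: 10 days after February 20, 2018 (when the complaint is served) is March 2, 2018; done March 1, 2018 — timely.
Step 6: 19 days after March 1, 2018 (when a hearing date is requested) is March 20, 2018; done March 22, 2018 — 2 days late.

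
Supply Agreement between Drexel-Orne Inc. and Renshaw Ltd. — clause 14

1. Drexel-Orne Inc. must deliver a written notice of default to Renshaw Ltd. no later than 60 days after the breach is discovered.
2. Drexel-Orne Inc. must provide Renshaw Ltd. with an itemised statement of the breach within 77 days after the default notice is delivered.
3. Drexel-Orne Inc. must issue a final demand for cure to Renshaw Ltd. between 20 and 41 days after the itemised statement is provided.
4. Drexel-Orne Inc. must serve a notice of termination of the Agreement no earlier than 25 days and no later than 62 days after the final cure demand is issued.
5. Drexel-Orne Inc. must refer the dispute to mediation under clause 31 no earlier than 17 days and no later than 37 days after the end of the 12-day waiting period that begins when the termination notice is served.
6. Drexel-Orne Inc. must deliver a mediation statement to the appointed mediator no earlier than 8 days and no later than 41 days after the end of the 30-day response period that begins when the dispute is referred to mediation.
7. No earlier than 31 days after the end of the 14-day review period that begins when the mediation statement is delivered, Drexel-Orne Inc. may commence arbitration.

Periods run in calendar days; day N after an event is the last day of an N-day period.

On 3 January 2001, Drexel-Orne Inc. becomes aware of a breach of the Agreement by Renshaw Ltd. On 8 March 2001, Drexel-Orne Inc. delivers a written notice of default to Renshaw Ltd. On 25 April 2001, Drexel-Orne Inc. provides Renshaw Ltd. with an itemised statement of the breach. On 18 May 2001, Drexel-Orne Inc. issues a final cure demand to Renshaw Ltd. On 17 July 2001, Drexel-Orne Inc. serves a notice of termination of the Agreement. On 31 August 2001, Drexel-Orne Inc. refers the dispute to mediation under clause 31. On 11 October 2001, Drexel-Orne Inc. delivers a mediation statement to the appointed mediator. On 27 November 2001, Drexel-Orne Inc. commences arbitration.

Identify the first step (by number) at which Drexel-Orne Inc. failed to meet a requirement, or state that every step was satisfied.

Step 1 — counting 60 days from 3 January 2001 (when the breach is discovered) gives a deadline of 4 March 2001; not done until 8 March 2001, 4 days after the deadline.
The procedure was therefore not followed at step 1.

Step 1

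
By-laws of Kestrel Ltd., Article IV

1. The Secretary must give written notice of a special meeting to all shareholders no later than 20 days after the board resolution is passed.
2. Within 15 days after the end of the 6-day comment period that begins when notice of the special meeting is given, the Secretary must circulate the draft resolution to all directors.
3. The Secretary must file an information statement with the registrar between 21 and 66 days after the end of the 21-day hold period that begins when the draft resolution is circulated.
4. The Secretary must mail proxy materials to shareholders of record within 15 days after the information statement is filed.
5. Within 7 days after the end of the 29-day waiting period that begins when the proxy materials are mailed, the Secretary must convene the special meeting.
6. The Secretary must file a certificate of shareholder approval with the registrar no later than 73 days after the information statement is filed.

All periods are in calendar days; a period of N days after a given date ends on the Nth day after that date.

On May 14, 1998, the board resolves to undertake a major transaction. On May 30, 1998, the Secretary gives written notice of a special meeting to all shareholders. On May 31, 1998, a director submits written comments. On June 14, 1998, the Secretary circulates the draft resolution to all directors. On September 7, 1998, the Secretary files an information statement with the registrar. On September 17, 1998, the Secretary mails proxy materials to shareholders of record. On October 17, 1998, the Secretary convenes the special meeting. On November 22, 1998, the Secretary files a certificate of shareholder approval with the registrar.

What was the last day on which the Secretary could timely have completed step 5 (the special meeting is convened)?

The proxy materials are mailed on September 17, 1998; the 29-day waiting period therefore ends October 16, 1998, and step 5 runs from that date. 7 days after October 16, 1998 is October 23, 1998.

October 23, 1998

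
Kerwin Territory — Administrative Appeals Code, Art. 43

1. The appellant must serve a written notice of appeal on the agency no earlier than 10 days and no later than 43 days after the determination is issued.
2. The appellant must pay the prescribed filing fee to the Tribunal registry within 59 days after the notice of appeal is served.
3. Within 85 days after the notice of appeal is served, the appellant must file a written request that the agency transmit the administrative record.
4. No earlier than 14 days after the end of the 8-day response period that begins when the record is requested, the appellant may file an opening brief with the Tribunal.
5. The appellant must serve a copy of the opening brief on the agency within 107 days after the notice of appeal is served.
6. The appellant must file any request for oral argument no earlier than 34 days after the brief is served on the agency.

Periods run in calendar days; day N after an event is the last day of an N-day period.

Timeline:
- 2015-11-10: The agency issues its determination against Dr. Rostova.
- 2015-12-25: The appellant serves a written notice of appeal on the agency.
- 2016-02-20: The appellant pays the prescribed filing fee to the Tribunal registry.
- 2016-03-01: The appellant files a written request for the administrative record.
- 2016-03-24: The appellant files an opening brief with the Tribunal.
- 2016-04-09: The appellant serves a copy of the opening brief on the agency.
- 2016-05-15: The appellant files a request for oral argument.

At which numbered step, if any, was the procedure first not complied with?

Step 1

Step 1: the window is 10–43 days after 2015-11-10 (when the determination is issued), so 2015-11-20 through 2015-12-23; 2015-12-25 is 2 days past the end of the window.
The analysis stops there.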